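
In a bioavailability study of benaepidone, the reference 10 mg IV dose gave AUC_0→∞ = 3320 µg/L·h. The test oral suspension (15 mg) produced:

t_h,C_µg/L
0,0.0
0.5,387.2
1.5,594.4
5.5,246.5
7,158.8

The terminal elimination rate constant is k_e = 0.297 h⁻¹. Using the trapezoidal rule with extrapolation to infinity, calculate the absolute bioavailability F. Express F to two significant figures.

F = 0.62

Trapezoidal AUC_0→7 (oral suspension):
  [0→0.5]: (0.0+387.2)/2 × 0.5 = 96.8
  [0.5→1.5]: (387.2+594.4)/2 × 1 = 490.8
  [1.5→5.5]: (594.4+246.5)/2 × 4 = 1681.8
  [5.5→7]: (246.5+158.8)/2 × 1.5 = 303.975
  Sum = 2573.375 µg/L·h
Tail: C_last/k_e = 158.8/0.297 = 534.680
AUC_0→∞ (oral suspension) = 2573.375 + 534.680 = 3108.055 µg/L·h
F = (AUC_ev/D_ev)/(AUC_iv/D_iv) = (3108.055/15)/(3320/10) = 207.204/332 = 0.6241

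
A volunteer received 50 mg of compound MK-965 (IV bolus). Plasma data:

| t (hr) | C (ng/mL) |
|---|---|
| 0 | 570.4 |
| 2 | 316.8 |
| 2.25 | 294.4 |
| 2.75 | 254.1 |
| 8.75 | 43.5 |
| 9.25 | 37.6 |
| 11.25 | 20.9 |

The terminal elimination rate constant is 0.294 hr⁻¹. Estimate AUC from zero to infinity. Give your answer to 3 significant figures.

AUC = 2140 ng/mL·hr

Trapezoidal AUC_0→11.25:
  [0→2]: (570.4+316.8)/2 × 2 = 887.2
  [2→2.25]: (316.8+294.4)/2 × 0.25 = 76.4
  [2.25→2.75]: (294.4+254.1)/2 × 0.5 = 137.125
  [2.75→8.75]: (254.1+43.5)/2 × 6 = 892.8
  [8.75→9.25]: (43.5+37.6)/2 × 0.5 = 20.275
  [9.25→11.25]: (37.6+20.9)/2 × 2 = 58.5
  Sum = 2072.3 ng/mL·hr
Extrapolated tail: C_last / k_e = 20.9 / 0.294 = 71.088
AUC_0→∞ = 2072.3 + 71.088 = 2143.388 ng/mL·hr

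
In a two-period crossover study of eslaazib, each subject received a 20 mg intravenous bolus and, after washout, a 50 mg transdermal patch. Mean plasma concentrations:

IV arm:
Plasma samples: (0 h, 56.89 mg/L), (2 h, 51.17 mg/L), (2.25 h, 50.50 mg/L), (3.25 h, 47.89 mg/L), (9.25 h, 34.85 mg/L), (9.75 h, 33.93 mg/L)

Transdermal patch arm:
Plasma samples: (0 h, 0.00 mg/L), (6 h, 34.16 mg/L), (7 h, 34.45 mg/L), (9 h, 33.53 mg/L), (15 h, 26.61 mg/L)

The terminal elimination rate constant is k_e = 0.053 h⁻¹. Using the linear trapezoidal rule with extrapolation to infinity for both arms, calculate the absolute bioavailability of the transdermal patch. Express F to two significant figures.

Trapezoidal AUC_0→9.75 (IV):
  [0→2]: (56.89+51.17)/2 × 2 = 108.06
  [2→2.25]: (51.17+50.50)/2 × 0.25 = 12.70875
  [2.25→3.25]: (50.50+47.89)/2 × 1 = 49.195
  [3.25→9.25]: (47.89+34.85)/2 × 6 = 248.22
  [9.25→9.75]: (34.85+33.93)/2 × 0.5 = 17.195
  Sum = 435.37875 mg/L·h
IV tail: 33.93/0.053 = 640.189; AUC_iv,0→∞ = 435.37875 + 640.189 = 1075.56775 mg/L·h
Trapezoidal AUC_0→15 (transdermal patch):
  [0→6]: (0.00+34.16)/2 × 6 = 102.48
  [6→7]: (34.16+34.45)/2 × 1 = 34.305
  [7→9]: (34.45+33.53)/2 × 2 = 67.98
  [9→15]: (33.53+26.61)/2 × 6 = 180.42
  Sum = 385.185 mg/L·h
transdermal patch tail: 26.61/0.053 = 502.075; AUC_ev,0→∞ = 385.185 + 502.075 = 887.26 mg/L·h
F = (AUC_ev/D_ev)/(AUC_iv/D_iv) = (887.26/50)/(1075.56775/20) = 17.7452/53.7784 = 0.3300

F = 0.33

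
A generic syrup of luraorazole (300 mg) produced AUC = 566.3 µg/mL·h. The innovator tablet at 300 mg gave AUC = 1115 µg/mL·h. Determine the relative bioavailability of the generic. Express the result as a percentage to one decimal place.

F_rel = 50.8%

F_rel = (AUC_test/D_test) / (AUC_ref/D_ref)
      = (566.3/300) / (1115/300)
      = 1.88767 / 3.71667 = 0.5079 = 50.79%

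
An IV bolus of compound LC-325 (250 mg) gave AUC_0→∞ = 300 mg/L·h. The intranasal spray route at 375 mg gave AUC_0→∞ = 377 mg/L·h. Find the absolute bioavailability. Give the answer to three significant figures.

F = 0.838

F = (AUC_ev / D_ev) / (AUC_iv / D_iv)
  = (377/375) / (300/250)
  = 1.00533 / 1.2 = 0.8378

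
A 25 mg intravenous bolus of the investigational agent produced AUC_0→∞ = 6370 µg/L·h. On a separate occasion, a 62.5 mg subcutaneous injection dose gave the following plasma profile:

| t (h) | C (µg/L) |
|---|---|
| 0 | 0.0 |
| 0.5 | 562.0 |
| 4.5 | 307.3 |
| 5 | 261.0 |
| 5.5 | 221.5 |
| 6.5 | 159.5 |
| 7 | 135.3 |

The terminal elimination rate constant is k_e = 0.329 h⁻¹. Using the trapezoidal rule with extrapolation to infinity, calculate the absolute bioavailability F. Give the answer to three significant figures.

F = 0.177

Trapezoidal AUC_0→7 (subcutaneous injection):
  [0→0.5]: (0.0+562.0)/2 × 0.5 = 140.5
  [0.5→4.5]: (562.0+307.3)/2 × 4 = 1738.6
  [4.5→5]: (307.3+261.0)/2 × 0.5 = 142.075
  [5→5.5]: (261.0+221.5)/2 × 0.5 = 120.625
  [5.5→6.5]: (221.5+159.5)/2 × 1 = 190.5
  [6.5→7]: (159.5+135.3)/2 × 0.5 = 73.7
  Sum = 2406.0 µg/L·h
Tail: C_last/k_e = 135.3/0.329 = 411.246
AUC_0→∞ (subcutaneous injection) = 2406.0 + 411.246 = 2817.246 µg/L·h
F = (AUC_ev/D_ev)/(AUC_iv/D_iv) = (2817.246/62.5)/(6370/25) = 45.075936/254.8 = 0.1769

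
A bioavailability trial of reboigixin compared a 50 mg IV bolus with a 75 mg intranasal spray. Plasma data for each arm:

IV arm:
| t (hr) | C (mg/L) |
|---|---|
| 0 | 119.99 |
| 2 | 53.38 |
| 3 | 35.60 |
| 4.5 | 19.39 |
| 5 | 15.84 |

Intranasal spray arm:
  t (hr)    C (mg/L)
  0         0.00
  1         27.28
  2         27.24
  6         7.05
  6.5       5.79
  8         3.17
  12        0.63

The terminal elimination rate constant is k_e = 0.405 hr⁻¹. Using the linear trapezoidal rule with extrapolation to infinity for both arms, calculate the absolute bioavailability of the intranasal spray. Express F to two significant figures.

Trapezoidal AUC_0→5 (IV):
  [0→2]: (119.99+53.38)/2 × 2 = 173.37
  [2→3]: (53.38+35.60)/2 × 1 = 44.49
  [3→4.5]: (35.60+19.39)/2 × 1.5 = 41.2425
  [4.5→5]: (19.39+15.84)/2 × 0.5 = 8.8075
  Sum = 267.91 mg/L·hr
IV tail: 15.84/0.405 = 39.111; AUC_iv,0→∞ = 267.91 + 39.111 = 307.021 mg/L·hr
Trapezoidal AUC_0→12 (intranasal spray):
  [0→1]: (0.00+27.28)/2 × 1 = 13.64
  [1→2]: (27.28+27.24)/2 × 1 = 27.26
  [2→6]: (27.24+7.05)/2 × 4 = 68.58
  [6→6.5]: (7.05+5.79)/2 × 0.5 = 3.21
  [6.5→8]: (5.79+3.17)/2 × 1.5 = 6.72
  [8→12]: (3.17+0.63)/2 × 4 = 7.6
  Sum = 127.01 mg/L·hr
intranasal spray tail: 0.63/0.405 = 1.556; AUC_ev,0→∞ = 127.01 + 1.556 = 128.566 mg/L·hr
F = (AUC_ev/D_ev)/(AUC_iv/D_iv) = (128.566/75)/(307.021/50) = 1.71421/6.14042 = 0.2792

F = 0.28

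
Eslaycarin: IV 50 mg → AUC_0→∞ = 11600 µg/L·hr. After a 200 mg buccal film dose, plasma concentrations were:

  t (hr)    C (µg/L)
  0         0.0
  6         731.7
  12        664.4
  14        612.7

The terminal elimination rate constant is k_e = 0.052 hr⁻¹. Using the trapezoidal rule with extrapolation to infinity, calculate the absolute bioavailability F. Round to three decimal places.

F = 0.419

Trapezoidal AUC_0→14 (buccal film):
  [0→6]: (0.0+731.7)/2 × 6 = 2195.1
  [6→12]: (731.7+664.4)/2 × 6 = 4188.3
  [12→14]: (664.4+612.7)/2 × 2 = 1277.1
  Sum = 7660.5 µg/L·hr
Tail: C_last/k_e = 612.7/0.052 = 11782.692
AUC_0→∞ (buccal film) = 7660.5 + 11782.692 = 19443.192 µg/L·hr
F = (AUC_ev/D_ev)/(AUC_iv/D_iv) = (19443.192/200)/(11600/50) = 97.21596/232 = 0.4190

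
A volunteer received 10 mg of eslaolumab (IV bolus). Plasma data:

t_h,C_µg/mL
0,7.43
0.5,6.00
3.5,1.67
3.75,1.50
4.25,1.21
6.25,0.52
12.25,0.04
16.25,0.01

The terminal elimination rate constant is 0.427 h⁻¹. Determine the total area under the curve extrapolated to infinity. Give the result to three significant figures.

AUC = 19.5 µg/mL·h

Trapezoidal AUC_0→16.25:
  [0→0.5]: (7.43+6.00)/2 × 0.5 = 3.3575
  [0.5→3.5]: (6.00+1.67)/2 × 3 = 11.505
  [3.5→3.75]: (1.67+1.50)/2 × 0.25 = 0.39625
  [3.75→4.25]: (1.50+1.21)/2 × 0.5 = 0.6775
  [4.25→6.25]: (1.21+0.52)/2 × 2 = 1.73
  [6.25→12.25]: (0.52+0.04)/2 × 6 = 1.68
  [12.25→16.25]: (0.04+0.01)/2 × 4 = 0.1
  Sum = 19.44625 µg/mL·h
Extrapolated tail: C_last / k_e = 0.01 / 0.427 = 0.023
AUC_0→∞ = 19.44625 + 0.023 = 19.46925 µg/mL·h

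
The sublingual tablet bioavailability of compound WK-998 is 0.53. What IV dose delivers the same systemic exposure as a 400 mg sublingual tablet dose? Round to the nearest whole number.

Systemic exposure from an extravascular dose = F × D_ev, so the equivalent IV dose is F × D_ev.
D_iv = F × D_ev = 0.53 × 400 = 212 mg

D_iv = 212 mg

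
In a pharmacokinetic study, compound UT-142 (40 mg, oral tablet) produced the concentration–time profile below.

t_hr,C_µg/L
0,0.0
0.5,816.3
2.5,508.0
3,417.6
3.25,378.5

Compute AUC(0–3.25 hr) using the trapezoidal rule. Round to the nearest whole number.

Trapezoidal AUC_0→3.25:
  [0→0.5]: (0.0+816.3)/2 × 0.5 = 204.075
  [0.5→2.5]: (816.3+508.0)/2 × 2 = 1324.3
  [2.5→3]: (508.0+417.6)/2 × 0.5 = 231.4
  [3→3.25]: (417.6+378.5)/2 × 0.25 = 99.5125
  Sum = 1859.2875 µg/L·hr

AUC = 1859 µg/L·hr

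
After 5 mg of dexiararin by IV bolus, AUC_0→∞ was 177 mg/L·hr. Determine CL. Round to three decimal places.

CL = 0.028 L/hr

CL = Dose_iv / AUC_0→∞
   = 5 / 177 = 0.0282486 L/hr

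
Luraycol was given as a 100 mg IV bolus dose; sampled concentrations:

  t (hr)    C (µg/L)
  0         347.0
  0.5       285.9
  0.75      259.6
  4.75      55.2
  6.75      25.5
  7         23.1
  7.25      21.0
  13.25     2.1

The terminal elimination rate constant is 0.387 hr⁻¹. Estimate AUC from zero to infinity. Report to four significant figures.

Trapezoidal AUC_0→13.25:
  [0→0.5]: (347.0+285.9)/2 × 0.5 = 158.225
  [0.5→0.75]: (285.9+259.6)/2 × 0.25 = 68.1875
  [0.75→4.75]: (259.6+55.2)/2 × 4 = 629.6
  [4.75→6.75]: (55.2+25.5)/2 × 2 = 80.7
  [6.75→7]: (25.5+23.1)/2 × 0.25 = 6.075
  [7→7.25]: (23.1+21.0)/2 × 0.25 = 5.5125
  [7.25→13.25]: (21.0+2.1)/2 × 6 = 69.3
  Sum = 1017.6 µg/L·hr
Extrapolated tail: C_last / k_e = 2.1 / 0.387 = 5.426
AUC_0→∞ = 1017.6 + 5.426 = 1023.026 µg/L·hr

AUC = 1023 µg/L·hr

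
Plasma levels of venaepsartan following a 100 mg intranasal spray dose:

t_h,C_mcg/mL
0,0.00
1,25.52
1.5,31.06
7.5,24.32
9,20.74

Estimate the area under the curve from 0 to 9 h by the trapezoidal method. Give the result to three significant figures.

Trapezoidal AUC_0→9:
  [0→1]: (0.00+25.52)/2 × 1 = 12.76
  [1→1.5]: (25.52+31.06)/2 × 0.5 = 14.145
  [1.5→7.5]: (31.06+24.32)/2 × 6 = 166.14
  [7.5→9]: (24.32+20.74)/2 × 1.5 = 33.795
  Sum = 226.84 mcg/mL·h

AUC = 227 mcg/mL·h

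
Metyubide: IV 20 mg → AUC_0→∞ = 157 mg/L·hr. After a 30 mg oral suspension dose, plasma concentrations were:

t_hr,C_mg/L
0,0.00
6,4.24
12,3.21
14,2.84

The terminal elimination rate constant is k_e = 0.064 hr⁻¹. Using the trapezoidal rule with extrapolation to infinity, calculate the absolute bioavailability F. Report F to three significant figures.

F = 0.363

Trapezoidal AUC_0→14 (oral suspension):
  [0→6]: (0.00+4.24)/2 × 6 = 12.72
  [6→12]: (4.24+3.21)/2 × 6 = 22.35
  [12→14]: (3.21+2.84)/2 × 2 = 6.05
  Sum = 41.12 mg/L·hr
Tail: C_last/k_e = 2.84/0.064 = 44.375
AUC_0→∞ (oral suspension) = 41.12 + 44.375 = 85.495 mg/L·hr
F = (AUC_ev/D_ev)/(AUC_iv/D_iv) = (85.495/30)/(157/20) = 2.84983/7.85 = 0.3630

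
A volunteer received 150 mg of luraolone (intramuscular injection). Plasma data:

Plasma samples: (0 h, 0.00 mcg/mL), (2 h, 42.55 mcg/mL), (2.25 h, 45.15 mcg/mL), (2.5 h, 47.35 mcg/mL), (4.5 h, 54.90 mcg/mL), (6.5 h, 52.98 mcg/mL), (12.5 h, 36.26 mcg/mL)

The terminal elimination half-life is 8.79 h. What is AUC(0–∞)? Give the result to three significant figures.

AUC = 1000 mcg/mL·h

Trapezoidal AUC_0→12.5:
  [0→2]: (0.00+42.55)/2 × 2 = 42.55
  [2→2.25]: (42.55+45.15)/2 × 0.25 = 10.9625
  [2.25→2.5]: (45.15+47.35)/2 × 0.25 = 11.5625
  [2.5→4.5]: (47.35+54.90)/2 × 2 = 102.25
  [4.5→6.5]: (54.90+52.98)/2 × 2 = 107.88
  [6.5→12.5]: (52.98+36.26)/2 × 6 = 267.72
  Sum = 542.925 mcg/mL·h
k_e = ln2 / t½ = 0.693147 / 8.79 = 0.0789 h^-1
Extrapolated tail: C_last / k_e = 36.26 / 0.0789 = 459.569
AUC_0→∞ = 542.925 + 459.569 = 1002.494 mcg/mL·h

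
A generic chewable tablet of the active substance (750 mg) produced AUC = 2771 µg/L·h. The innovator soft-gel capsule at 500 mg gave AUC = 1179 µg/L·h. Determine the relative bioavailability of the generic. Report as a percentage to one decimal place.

F_rel = 156.7%

F_rel = (AUC_test/D_test) / (AUC_ref/D_ref)
      = (2771/750) / (1179/500)
      = 3.69467 / 2.358 = 1.5669 = 156.69%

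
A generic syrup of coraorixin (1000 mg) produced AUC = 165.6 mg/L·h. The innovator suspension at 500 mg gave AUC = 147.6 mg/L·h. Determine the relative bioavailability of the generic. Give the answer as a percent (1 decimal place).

F_rel = (AUC_test/D_test) / (AUC_ref/D_ref)
      = (165.6/1000) / (147.6/500)
      = 0.1656 / 0.2952 = 0.5610 = 56.10%

F_rel = 56.1%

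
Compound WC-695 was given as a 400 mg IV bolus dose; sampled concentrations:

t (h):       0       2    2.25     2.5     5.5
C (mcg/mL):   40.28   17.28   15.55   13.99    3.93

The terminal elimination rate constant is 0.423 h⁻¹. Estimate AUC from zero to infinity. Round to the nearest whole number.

AUC = 102 mcg/mL·h

Trapezoidal AUC_0→5.5:
  [0→2]: (40.28+17.28)/2 × 2 = 57.56
  [2→2.25]: (17.28+15.55)/2 × 0.25 = 4.10375
  [2.25→2.5]: (15.55+13.99)/2 × 0.25 = 3.6925
  [2.5→5.5]: (13.99+3.93)/2 × 3 = 26.88
  Sum = 92.23625 mcg/mL·h
Extrapolated tail: C_last / k_e = 3.93 / 0.423 = 9.291
AUC_0→∞ = 92.23625 + 9.291 = 101.52725 mcg/mL·h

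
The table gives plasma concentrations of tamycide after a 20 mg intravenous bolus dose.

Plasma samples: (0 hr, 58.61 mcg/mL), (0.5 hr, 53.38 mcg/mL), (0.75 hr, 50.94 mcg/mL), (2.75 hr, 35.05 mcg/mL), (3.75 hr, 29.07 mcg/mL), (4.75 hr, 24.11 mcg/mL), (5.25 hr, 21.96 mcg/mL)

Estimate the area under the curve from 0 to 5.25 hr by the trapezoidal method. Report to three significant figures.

AUC = 197 mcg/mL·hr

Trapezoidal AUC_0→5.25:
  [0→0.5]: (58.61+53.38)/2 × 0.5 = 27.9975
  [0.5→0.75]: (53.38+50.94)/2 × 0.25 = 13.04
  [0.75→2.75]: (50.94+35.05)/2 × 2 = 85.99
  [2.75→3.75]: (35.05+29.07)/2 × 1 = 32.06
  [3.75→4.75]: (29.07+24.11)/2 × 1 = 26.59
  [4.75→5.25]: (24.11+21.96)/2 × 0.5 = 11.5175
  Sum = 197.195 mcg/mL·hr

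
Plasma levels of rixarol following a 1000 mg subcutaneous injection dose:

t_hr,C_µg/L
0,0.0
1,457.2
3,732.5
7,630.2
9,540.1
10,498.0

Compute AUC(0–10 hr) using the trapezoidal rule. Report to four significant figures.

AUC = 5833 µg/L·hr

Trapezoidal AUC_0→10:
  [0→1]: (0.0+457.2)/2 × 1 = 228.6
  [1→3]: (457.2+732.5)/2 × 2 = 1189.7
  [3→7]: (732.5+630.2)/2 × 4 = 2725.4
  [7→9]: (630.2+540.1)/2 × 2 = 1170.3
  [9→10]: (540.1+498.0)/2 × 1 = 519.05
  Sum = 5833.05 µg/L·hr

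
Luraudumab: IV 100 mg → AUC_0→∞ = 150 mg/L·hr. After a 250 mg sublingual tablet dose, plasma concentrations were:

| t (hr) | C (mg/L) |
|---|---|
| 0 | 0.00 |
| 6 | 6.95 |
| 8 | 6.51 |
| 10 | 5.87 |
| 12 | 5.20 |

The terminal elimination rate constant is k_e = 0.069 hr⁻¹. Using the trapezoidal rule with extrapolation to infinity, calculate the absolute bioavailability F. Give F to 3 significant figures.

Trapezoidal AUC_0→12 (sublingual tablet):
  [0→6]: (0.00+6.95)/2 × 6 = 20.85
  [6→8]: (6.95+6.51)/2 × 2 = 13.46
  [8→10]: (6.51+5.87)/2 × 2 = 12.38
  [10→12]: (5.87+5.20)/2 × 2 = 11.07
  Sum = 57.76 mg/L·hr
Tail: C_last/k_e = 5.20/0.069 = 75.362
AUC_0→∞ (sublingual tablet) = 57.76 + 75.362 = 133.122 mg/L·hr
F = (AUC_ev/D_ev)/(AUC_iv/D_iv) = (133.122/250)/(150/100) = 0.532488/1.5 = 0.3550

F = 0.355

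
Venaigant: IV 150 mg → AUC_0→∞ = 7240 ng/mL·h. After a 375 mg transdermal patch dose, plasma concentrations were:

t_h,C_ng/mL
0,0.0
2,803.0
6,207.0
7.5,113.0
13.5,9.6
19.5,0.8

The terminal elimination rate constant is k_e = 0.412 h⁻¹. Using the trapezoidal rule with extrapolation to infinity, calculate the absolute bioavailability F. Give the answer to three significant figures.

Trapezoidal AUC_0→19.5 (transdermal patch):
  [0→2]: (0.0+803.0)/2 × 2 = 803.0
  [2→6]: (803.0+207.0)/2 × 4 = 2020.0
  [6→7.5]: (207.0+113.0)/2 × 1.5 = 240.0
  [7.5→13.5]: (113.0+9.6)/2 × 6 = 367.8
  [13.5→19.5]: (9.6+0.8)/2 × 6 = 31.2
  Sum = 3462.0 ng/mL·h
Tail: C_last/k_e = 0.8/0.412 = 1.942
AUC_0→∞ (transdermal patch) = 3462.0 + 1.942 = 3463.942 ng/mL·h
F = (AUC_ev/D_ev)/(AUC_iv/D_iv) = (3463.942/375)/(7240/150) = 9.23718/48.2667 = 0.1914

F = 0.191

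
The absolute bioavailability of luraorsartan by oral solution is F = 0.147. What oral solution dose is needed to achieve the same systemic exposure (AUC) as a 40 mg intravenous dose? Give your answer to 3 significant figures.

For equal systemic exposure: F × D_ev = D_iv
D_ev = D_iv / F = 40 / 0.147 = 272.109 mg

D_oral = 272 mg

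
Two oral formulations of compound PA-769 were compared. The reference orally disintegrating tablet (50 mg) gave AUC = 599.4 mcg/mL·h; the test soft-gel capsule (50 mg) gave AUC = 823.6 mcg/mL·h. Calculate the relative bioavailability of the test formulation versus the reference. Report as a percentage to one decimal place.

F_rel = 137.4%

F_rel = (AUC_test/D_test) / (AUC_ref/D_ref)
      = (823.6/50) / (599.4/50)
      = 16.472 / 11.988 = 1.3740 = 137.40%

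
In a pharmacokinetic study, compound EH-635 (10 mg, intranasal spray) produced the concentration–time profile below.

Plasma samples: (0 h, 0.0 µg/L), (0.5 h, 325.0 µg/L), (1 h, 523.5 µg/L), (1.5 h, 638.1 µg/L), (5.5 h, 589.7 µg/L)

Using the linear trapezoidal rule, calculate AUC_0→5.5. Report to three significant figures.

Trapezoidal AUC_0→5.5:
  [0→0.5]: (0.0+325.0)/2 × 0.5 = 81.25
  [0.5→1]: (325.0+523.5)/2 × 0.5 = 212.125
  [1→1.5]: (523.5+638.1)/2 × 0.5 = 290.4
  [1.5→5.5]: (638.1+589.7)/2 × 4 = 2455.6
  Sum = 3039.375 µg/L·h

AUC = 3040 µg/L·h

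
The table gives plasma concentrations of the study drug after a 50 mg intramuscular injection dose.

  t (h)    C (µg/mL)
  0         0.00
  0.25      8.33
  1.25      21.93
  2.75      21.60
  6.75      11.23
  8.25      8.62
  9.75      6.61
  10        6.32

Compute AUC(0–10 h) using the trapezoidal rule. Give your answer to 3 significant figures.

AUC = 142 µg/mL·h

Trapezoidal AUC_0→10:
  [0→0.25]: (0.00+8.33)/2 × 0.25 = 1.04125
  [0.25→1.25]: (8.33+21.93)/2 × 1 = 15.13
  [1.25→2.75]: (21.93+21.60)/2 × 1.5 = 32.6475
  [2.75→6.75]: (21.60+11.23)/2 × 4 = 65.66
  [6.75→8.25]: (11.23+8.62)/2 × 1.5 = 14.8875
  [8.25→9.75]: (8.62+6.61)/2 × 1.5 = 11.4225
  [9.75→10]: (6.61+6.32)/2 × 0.25 = 1.61625
  Sum = 142.405 µg/mL·h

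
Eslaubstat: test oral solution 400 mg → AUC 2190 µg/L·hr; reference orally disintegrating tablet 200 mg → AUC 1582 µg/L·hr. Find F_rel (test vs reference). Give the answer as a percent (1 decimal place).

F_rel = 69.2%

F_rel = (AUC_test/D_test) / (AUC_ref/D_ref)
      = (2190/400) / (1582/200)
      = 5.475 / 7.91 = 0.6922 = 69.22%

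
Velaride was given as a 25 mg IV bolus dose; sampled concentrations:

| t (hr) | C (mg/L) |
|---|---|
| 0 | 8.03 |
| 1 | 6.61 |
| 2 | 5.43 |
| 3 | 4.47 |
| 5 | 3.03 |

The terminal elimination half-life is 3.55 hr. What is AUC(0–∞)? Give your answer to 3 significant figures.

AUC = 41.3 mg/L·hr

Trapezoidal AUC_0→5:
  [0→1]: (8.03+6.61)/2 × 1 = 7.32
  [1→2]: (6.61+5.43)/2 × 1 = 6.02
  [2→3]: (5.43+4.47)/2 × 1 = 4.95
  [3→5]: (4.47+3.03)/2 × 2 = 7.5
  Sum = 25.79 mg/L·hr
k_e = ln2 / t½ = 0.693147 / 3.55 = 0.1953 hr^-1
Extrapolated tail: C_last / k_e = 3.03 / 0.1953 = 15.515
AUC_0→∞ = 25.79 + 15.515 = 41.305 mg/L·hr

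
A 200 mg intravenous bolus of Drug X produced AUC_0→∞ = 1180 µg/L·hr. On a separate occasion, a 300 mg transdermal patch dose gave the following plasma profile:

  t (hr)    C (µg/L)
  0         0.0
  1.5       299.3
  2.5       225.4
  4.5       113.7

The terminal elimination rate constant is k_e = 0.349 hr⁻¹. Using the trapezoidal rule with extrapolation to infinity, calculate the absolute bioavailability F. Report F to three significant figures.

F = 0.651

Trapezoidal AUC_0→4.5 (transdermal patch):
  [0→1.5]: (0.0+299.3)/2 × 1.5 = 224.475
  [1.5→2.5]: (299.3+225.4)/2 × 1 = 262.35
  [2.5→4.5]: (225.4+113.7)/2 × 2 = 339.1
  Sum = 825.925 µg/L·hr
Tail: C_last/k_e = 113.7/0.349 = 325.788
AUC_0→∞ (transdermal patch) = 825.925 + 325.788 = 1151.713 µg/L·hr
F = (AUC_ev/D_ev)/(AUC_iv/D_iv) = (1151.713/300)/(1180/200) = 3.83904/5.9 = 0.6507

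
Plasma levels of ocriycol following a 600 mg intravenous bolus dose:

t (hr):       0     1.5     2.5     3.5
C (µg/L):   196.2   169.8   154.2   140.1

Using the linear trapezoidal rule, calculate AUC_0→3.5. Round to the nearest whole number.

Trapezoidal AUC_0→3.5:
  [0→1.5]: (196.2+169.8)/2 × 1.5 = 274.5
  [1.5→2.5]: (169.8+154.2)/2 × 1 = 162.0
  [2.5→3.5]: (154.2+140.1)/2 × 1 = 147.15
  Sum = 583.65 µg/L·hr

AUC = 584 µg/L·hr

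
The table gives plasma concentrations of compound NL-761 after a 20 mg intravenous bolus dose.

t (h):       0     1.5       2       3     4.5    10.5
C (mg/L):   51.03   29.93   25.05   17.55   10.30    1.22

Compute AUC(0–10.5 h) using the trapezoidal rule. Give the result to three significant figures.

Trapezoidal AUC_0→10.5:
  [0→1.5]: (51.03+29.93)/2 × 1.5 = 60.72
  [1.5→2]: (29.93+25.05)/2 × 0.5 = 13.745
  [2→3]: (25.05+17.55)/2 × 1 = 21.3
  [3→4.5]: (17.55+10.30)/2 × 1.5 = 20.8875
  [4.5→10.5]: (10.30+1.22)/2 × 6 = 34.56
  Sum = 151.2125 mg/L·h

AUC = 151 mg/L·h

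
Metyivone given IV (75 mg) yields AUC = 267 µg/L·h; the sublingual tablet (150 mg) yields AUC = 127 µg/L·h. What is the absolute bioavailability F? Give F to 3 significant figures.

F = (AUC_ev / D_ev) / (AUC_iv / D_iv)
  = (127/150) / (267/75)
  = 0.846667 / 3.56 = 0.2378

F = 0.238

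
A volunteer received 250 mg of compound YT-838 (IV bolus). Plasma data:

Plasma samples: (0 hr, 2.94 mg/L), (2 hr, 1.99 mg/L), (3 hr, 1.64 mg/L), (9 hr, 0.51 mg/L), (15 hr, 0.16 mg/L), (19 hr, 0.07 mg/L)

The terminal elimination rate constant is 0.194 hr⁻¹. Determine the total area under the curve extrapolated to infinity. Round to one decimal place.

AUC = 16.0 mg/L·hr

Trapezoidal AUC_0→19:
  [0→2]: (2.94+1.99)/2 × 2 = 4.93
  [2→3]: (1.99+1.64)/2 × 1 = 1.815
  [3→9]: (1.64+0.51)/2 × 6 = 6.45
  [9→15]: (0.51+0.16)/2 × 6 = 2.01
  [15→19]: (0.16+0.07)/2 × 4 = 0.46
  Sum = 15.665 mg/L·hr
Extrapolated tail: C_last / k_e = 0.07 / 0.194 = 0.361
AUC_0→∞ = 15.665 + 0.361 = 16.026 mg/L·hr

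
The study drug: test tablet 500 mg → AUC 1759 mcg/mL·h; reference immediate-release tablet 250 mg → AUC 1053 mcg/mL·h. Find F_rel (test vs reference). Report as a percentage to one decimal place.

F_rel = 83.5%

F_rel = (AUC_test/D_test) / (AUC_ref/D_ref)
      = (1759/500) / (1053/250)
      = 3.518 / 4.212 = 0.8352 = 83.52%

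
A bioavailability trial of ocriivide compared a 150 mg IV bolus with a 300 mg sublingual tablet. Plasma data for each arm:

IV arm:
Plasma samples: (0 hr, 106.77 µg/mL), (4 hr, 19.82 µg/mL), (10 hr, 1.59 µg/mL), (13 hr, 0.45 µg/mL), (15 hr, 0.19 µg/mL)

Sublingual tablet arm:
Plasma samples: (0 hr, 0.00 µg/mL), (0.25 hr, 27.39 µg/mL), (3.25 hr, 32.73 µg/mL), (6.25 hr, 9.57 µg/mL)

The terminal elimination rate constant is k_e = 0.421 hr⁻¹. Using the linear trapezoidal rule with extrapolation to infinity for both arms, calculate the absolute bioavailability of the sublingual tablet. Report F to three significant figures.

Trapezoidal AUC_0→15 (IV):
  [0→4]: (106.77+19.82)/2 × 4 = 253.18
  [4→10]: (19.82+1.59)/2 × 6 = 64.23
  [10→13]: (1.59+0.45)/2 × 3 = 3.06
  [13→15]: (0.45+0.19)/2 × 2 = 0.64
  Sum = 321.11 µg/mL·hr
IV tail: 0.19/0.421 = 0.451; AUC_iv,0→∞ = 321.11 + 0.451 = 321.561 µg/mL·hr
Trapezoidal AUC_0→6.25 (sublingual tablet):
  [0→0.25]: (0.00+27.39)/2 × 0.25 = 3.42375
  [0.25→3.25]: (27.39+32.73)/2 × 3 = 90.18
  [3.25→6.25]: (32.73+9.57)/2 × 3 = 63.45
  Sum = 157.05375 µg/mL·hr
sublingual tablet tail: 9.57/0.421 = 22.732; AUC_ev,0→∞ = 157.05375 + 22.732 = 179.78575 µg/mL·hr
F = (AUC_ev/D_ev)/(AUC_iv/D_iv) = (179.78575/300)/(321.561/150) = 0.599286/2.14374 = 0.2796

F = 0.280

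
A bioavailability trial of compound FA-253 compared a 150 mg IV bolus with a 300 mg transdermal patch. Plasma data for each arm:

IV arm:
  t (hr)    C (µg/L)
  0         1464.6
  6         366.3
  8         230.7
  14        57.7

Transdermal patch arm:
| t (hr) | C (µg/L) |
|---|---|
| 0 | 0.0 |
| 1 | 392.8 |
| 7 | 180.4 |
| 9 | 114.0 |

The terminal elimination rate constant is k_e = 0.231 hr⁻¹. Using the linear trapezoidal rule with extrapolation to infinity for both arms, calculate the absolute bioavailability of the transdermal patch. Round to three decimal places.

Trapezoidal AUC_0→14 (IV):
  [0→6]: (1464.6+366.3)/2 × 6 = 5492.7
  [6→8]: (366.3+230.7)/2 × 2 = 597.0
  [8→14]: (230.7+57.7)/2 × 6 = 865.2
  Sum = 6954.9 µg/L·hr
IV tail: 57.7/0.231 = 249.784; AUC_iv,0→∞ = 6954.9 + 249.784 = 7204.684 µg/L·hr
Trapezoidal AUC_0→9 (transdermal patch):
  [0→1]: (0.0+392.8)/2 × 1 = 196.4
  [1→7]: (392.8+180.4)/2 × 6 = 1719.6
  [7→9]: (180.4+114.0)/2 × 2 = 294.4
  Sum = 2210.4 µg/L·hr
transdermal patch tail: 114.0/0.231 = 493.506; AUC_ev,0→∞ = 2210.4 + 493.506 = 2703.906 µg/L·hr
F = (AUC_ev/D_ev)/(AUC_iv/D_iv) = (2703.906/300)/(7204.684/150) = 9.01302/48.0312 = 0.1876

F = 0.188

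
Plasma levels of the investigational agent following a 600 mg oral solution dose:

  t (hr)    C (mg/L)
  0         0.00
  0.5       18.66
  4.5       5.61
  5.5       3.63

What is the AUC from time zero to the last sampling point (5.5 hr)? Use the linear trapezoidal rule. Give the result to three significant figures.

Trapezoidal AUC_0→5.5:
  [0→0.5]: (0.00+18.66)/2 × 0.5 = 4.665
  [0.5→4.5]: (18.66+5.61)/2 × 4 = 48.54
  [4.5→5.5]: (5.61+3.63)/2 × 1 = 4.62
  Sum = 57.825 mg/L·hr

AUC = 57.8 mg/L·hr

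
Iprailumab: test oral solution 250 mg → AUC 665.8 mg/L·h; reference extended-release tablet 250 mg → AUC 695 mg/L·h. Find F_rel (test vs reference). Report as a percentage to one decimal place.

F_rel = 95.8%

F_rel = (AUC_test/D_test) / (AUC_ref/D_ref)
      = (665.8/250) / (695/250)
      = 2.6632 / 2.78 = 0.9580 = 95.80%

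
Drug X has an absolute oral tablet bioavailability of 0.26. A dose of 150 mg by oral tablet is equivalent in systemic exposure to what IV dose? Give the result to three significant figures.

D_iv = 39.0 mg

Systemic exposure from an extravascular dose = F × D_ev, so the equivalent IV dose is F × D_ev.
D_iv = F × D_ev = 0.26 × 150 = 39 mg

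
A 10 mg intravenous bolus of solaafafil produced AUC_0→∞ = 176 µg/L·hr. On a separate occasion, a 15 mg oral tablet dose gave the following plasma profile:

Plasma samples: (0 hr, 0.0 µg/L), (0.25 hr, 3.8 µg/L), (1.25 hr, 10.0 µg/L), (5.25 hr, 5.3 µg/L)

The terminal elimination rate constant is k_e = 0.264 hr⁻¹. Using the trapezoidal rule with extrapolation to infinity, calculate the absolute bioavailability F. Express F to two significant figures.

Trapezoidal AUC_0→5.25 (oral tablet):
  [0→0.25]: (0.0+3.8)/2 × 0.25 = 0.475
  [0.25→1.25]: (3.8+10.0)/2 × 1 = 6.9
  [1.25→5.25]: (10.0+5.3)/2 × 4 = 30.6
  Sum = 37.975 µg/L·hr
Tail: C_last/k_e = 5.3/0.264 = 20.076
AUC_0→∞ (oral tablet) = 37.975 + 20.076 = 58.051 µg/L·hr
F = (AUC_ev/D_ev)/(AUC_iv/D_iv) = (58.051/15)/(176/10) = 3.87007/17.6 = 0.2199

F = 0.22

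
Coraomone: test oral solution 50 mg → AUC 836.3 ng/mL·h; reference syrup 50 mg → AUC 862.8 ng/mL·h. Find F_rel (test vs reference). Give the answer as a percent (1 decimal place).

F_rel = (AUC_test/D_test) / (AUC_ref/D_ref)
      = (836.3/50) / (862.8/50)
      = 16.726 / 17.256 = 0.9693 = 96.93%

F_rel = 96.9%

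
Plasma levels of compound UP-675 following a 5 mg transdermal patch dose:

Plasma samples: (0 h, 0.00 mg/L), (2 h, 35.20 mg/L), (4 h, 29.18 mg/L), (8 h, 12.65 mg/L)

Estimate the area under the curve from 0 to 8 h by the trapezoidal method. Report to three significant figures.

Trapezoidal AUC_0→8:
  [0→2]: (0.00+35.20)/2 × 2 = 35.2
  [2→4]: (35.20+29.18)/2 × 2 = 64.38
  [4→8]: (29.18+12.65)/2 × 4 = 83.66
  Sum = 183.24 mg/L·h

AUC = 183 mg/L·h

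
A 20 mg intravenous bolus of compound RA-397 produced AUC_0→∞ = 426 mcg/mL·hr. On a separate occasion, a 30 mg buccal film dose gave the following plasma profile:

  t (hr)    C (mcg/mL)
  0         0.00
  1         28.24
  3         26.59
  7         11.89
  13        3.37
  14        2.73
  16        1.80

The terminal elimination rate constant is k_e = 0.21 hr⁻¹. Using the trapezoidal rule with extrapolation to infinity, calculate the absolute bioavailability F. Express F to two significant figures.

Trapezoidal AUC_0→16 (buccal film):
  [0→1]: (0.00+28.24)/2 × 1 = 14.12
  [1→3]: (28.24+26.59)/2 × 2 = 54.83
  [3→7]: (26.59+11.89)/2 × 4 = 76.96
  [7→13]: (11.89+3.37)/2 × 6 = 45.78
  [13→14]: (3.37+2.73)/2 × 1 = 3.05
  [14→16]: (2.73+1.80)/2 × 2 = 4.53
  Sum = 199.27 mcg/mL·hr
Tail: C_last/k_e = 1.80/0.21 = 8.571
AUC_0→∞ (buccal film) = 199.27 + 8.571 = 207.841 mcg/mL·hr
F = (AUC_ev/D_ev)/(AUC_iv/D_iv) = (207.841/30)/(426/20) = 6.92803/21.3 = 0.3253

F = 0.33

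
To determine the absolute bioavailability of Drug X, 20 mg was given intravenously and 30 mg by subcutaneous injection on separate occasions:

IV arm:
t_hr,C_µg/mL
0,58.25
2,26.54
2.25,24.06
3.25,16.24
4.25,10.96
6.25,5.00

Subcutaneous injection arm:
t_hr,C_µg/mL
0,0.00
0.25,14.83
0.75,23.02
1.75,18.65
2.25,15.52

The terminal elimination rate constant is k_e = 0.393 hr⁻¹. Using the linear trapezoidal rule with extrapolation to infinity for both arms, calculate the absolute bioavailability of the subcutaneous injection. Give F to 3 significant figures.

F = 0.348

Trapezoidal AUC_0→6.25 (IV):
  [0→2]: (58.25+26.54)/2 × 2 = 84.79
  [2→2.25]: (26.54+24.06)/2 × 0.25 = 6.325
  [2.25→3.25]: (24.06+16.24)/2 × 1 = 20.15
  [3.25→4.25]: (16.24+10.96)/2 × 1 = 13.6
  [4.25→6.25]: (10.96+5.00)/2 × 2 = 15.96
  Sum = 140.825 µg/mL·hr
IV tail: 5.00/0.393 = 12.723; AUC_iv,0→∞ = 140.825 + 12.723 = 153.548 µg/mL·hr
Trapezoidal AUC_0→2.25 (subcutaneous injection):
  [0→0.25]: (0.00+14.83)/2 × 0.25 = 1.85375
  [0.25→0.75]: (14.83+23.02)/2 × 0.5 = 9.4625
  [0.75→1.75]: (23.02+18.65)/2 × 1 = 20.835
  [1.75→2.25]: (18.65+15.52)/2 × 0.5 = 8.5425
  Sum = 40.69375 µg/mL·hr
subcutaneous injection tail: 15.52/0.393 = 39.491; AUC_ev,0→∞ = 40.69375 + 39.491 = 80.18475 µg/mL·hr
F = (AUC_ev/D_ev)/(AUC_iv/D_iv) = (80.18475/30)/(153.548/20) = 2.672825/7.6774 = 0.3481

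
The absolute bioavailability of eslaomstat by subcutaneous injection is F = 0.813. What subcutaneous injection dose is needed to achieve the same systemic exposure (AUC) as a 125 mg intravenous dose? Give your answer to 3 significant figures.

For equal systemic exposure: F × D_ev = D_iv
D_ev = D_iv / F = 125 / 0.813 = 153.752 mg

D_subcutaneous = 154 mg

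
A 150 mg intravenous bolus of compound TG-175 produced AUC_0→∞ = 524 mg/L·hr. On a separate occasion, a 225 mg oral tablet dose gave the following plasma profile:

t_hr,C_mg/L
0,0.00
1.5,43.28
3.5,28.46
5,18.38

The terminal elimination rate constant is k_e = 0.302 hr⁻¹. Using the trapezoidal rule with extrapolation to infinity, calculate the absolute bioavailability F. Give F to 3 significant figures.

Trapezoidal AUC_0→5 (oral tablet):
  [0→1.5]: (0.00+43.28)/2 × 1.5 = 32.46
  [1.5→3.5]: (43.28+28.46)/2 × 2 = 71.74
  [3.5→5]: (28.46+18.38)/2 × 1.5 = 35.13
  Sum = 139.33 mg/L·hr
Tail: C_last/k_e = 18.38/0.302 = 60.861
AUC_0→∞ (oral tablet) = 139.33 + 60.861 = 200.191 mg/L·hr
F = (AUC_ev/D_ev)/(AUC_iv/D_iv) = (200.191/225)/(524/150) = 0.889738/3.49333 = 0.2547

F = 0.255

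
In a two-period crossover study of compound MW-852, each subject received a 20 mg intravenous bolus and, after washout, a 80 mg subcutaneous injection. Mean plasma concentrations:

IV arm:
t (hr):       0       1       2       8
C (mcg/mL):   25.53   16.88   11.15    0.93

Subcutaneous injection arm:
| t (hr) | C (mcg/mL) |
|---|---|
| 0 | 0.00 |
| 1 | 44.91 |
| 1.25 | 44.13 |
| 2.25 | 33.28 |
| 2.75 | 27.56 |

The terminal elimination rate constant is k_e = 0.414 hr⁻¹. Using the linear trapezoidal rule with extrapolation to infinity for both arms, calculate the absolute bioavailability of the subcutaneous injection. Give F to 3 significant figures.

F = 0.523

Trapezoidal AUC_0→8 (IV):
  [0→1]: (25.53+16.88)/2 × 1 = 21.205
  [1→2]: (16.88+11.15)/2 × 1 = 14.015
  [2→8]: (11.15+0.93)/2 × 6 = 36.24
  Sum = 71.46 mcg/mL·hr
IV tail: 0.93/0.414 = 2.246; AUC_iv,0→∞ = 71.46 + 2.246 = 73.706 mcg/mL·hr
Trapezoidal AUC_0→2.75 (subcutaneous injection):
  [0→1]: (0.00+44.91)/2 × 1 = 22.455
  [1→1.25]: (44.91+44.13)/2 × 0.25 = 11.13
  [1.25→2.25]: (44.13+33.28)/2 × 1 = 38.705
  [2.25→2.75]: (33.28+27.56)/2 × 0.5 = 15.21
  Sum = 87.5 mcg/mL·hr
subcutaneous injection tail: 27.56/0.414 = 66.570; AUC_ev,0→∞ = 87.5 + 66.570 = 154.07 mcg/mL·hr
F = (AUC_ev/D_ev)/(AUC_iv/D_iv) = (154.07/80)/(73.706/20) = 1.925875/3.6853 = 0.5226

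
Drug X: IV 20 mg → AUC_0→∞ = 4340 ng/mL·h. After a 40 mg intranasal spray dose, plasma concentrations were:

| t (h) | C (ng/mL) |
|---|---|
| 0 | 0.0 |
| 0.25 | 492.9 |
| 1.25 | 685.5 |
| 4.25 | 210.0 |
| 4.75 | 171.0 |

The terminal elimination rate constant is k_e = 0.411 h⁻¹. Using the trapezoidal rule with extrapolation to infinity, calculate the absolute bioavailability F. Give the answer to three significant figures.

Trapezoidal AUC_0→4.75 (intranasal spray):
  [0→0.25]: (0.0+492.9)/2 × 0.25 = 61.6125
  [0.25→1.25]: (492.9+685.5)/2 × 1 = 589.2
  [1.25→4.25]: (685.5+210.0)/2 × 3 = 1343.25
  [4.25→4.75]: (210.0+171.0)/2 × 0.5 = 95.25
  Sum = 2089.3125 ng/mL·h
Tail: C_last/k_e = 171.0/0.411 = 416.058
AUC_0→∞ (intranasal spray) = 2089.3125 + 416.058 = 2505.3705 ng/mL·h
F = (AUC_ev/D_ev)/(AUC_iv/D_iv) = (2505.3705/40)/(4340/20) = 62.6343/217 = 0.2886

F = 0.289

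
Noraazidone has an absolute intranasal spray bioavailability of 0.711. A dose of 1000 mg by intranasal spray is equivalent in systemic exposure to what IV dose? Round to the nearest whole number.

Systemic exposure from an extravascular dose = F × D_ev, so the equivalent IV dose is F × D_ev.
D_iv = F × D_ev = 0.711 × 1000 = 711 mg

D_iv = 711 mg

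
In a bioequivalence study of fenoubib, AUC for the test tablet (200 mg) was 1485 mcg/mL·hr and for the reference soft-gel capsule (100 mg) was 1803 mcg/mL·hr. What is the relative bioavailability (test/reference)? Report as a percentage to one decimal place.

F_rel = (AUC_test/D_test) / (AUC_ref/D_ref)
      = (1485/200) / (1803/100)
      = 7.425 / 18.03 = 0.4118 = 41.18%

F_rel = 41.2%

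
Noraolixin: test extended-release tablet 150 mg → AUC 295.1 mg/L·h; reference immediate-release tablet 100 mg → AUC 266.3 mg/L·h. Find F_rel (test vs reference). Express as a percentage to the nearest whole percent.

F_rel = (AUC_test/D_test) / (AUC_ref/D_ref)
      = (295.1/150) / (266.3/100)
      = 1.96733 / 2.663 = 0.7388 = 73.88%

F_rel = 74%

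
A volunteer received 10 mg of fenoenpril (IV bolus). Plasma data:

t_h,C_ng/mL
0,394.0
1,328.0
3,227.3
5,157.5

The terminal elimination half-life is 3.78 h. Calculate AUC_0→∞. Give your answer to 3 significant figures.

Trapezoidal AUC_0→5:
  [0→1]: (394.0+328.0)/2 × 1 = 361.0
  [1→3]: (328.0+227.3)/2 × 2 = 555.3
  [3→5]: (227.3+157.5)/2 × 2 = 384.8
  Sum = 1301.1 ng/mL·h
k_e = ln2 / t½ = 0.693147 / 3.78 = 0.1834 h^-1
Extrapolated tail: C_last / k_e = 157.5 / 0.1834 = 858.779
AUC_0→∞ = 1301.1 + 858.779 = 2159.879 ng/mL·h

AUC = 2160 ng/mL·h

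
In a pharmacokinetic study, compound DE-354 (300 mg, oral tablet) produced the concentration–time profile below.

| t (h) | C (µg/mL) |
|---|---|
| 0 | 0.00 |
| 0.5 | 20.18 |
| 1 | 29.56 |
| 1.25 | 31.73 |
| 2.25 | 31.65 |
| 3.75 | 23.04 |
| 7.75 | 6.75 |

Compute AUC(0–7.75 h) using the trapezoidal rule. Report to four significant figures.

Trapezoidal AUC_0→7.75:
  [0→0.5]: (0.00+20.18)/2 × 0.5 = 5.045
  [0.5→1]: (20.18+29.56)/2 × 0.5 = 12.435
  [1→1.25]: (29.56+31.73)/2 × 0.25 = 7.66125
  [1.25→2.25]: (31.73+31.65)/2 × 1 = 31.69
  [2.25→3.75]: (31.65+23.04)/2 × 1.5 = 41.0175
  [3.75→7.75]: (23.04+6.75)/2 × 4 = 59.58
  Sum = 157.42875 µg/mL·h

AUC = 157.4 µg/mL·h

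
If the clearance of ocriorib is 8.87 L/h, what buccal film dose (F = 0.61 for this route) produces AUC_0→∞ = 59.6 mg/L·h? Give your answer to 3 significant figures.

Dose = CL × AUC_0→∞ / F
     = 8.87 × 59.6 / 0.61 = 866.643 mg

Dose = 867 mg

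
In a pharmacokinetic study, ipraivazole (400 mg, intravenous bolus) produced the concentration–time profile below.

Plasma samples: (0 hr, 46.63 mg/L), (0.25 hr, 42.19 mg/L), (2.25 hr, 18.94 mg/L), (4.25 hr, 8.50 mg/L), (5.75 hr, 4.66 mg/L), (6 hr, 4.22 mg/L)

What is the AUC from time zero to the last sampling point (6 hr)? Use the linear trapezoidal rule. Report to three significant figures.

Trapezoidal AUC_0→6:
  [0→0.25]: (46.63+42.19)/2 × 0.25 = 11.1025
  [0.25→2.25]: (42.19+18.94)/2 × 2 = 61.13
  [2.25→4.25]: (18.94+8.50)/2 × 2 = 27.44
  [4.25→5.75]: (8.50+4.66)/2 × 1.5 = 9.87
  [5.75→6]: (4.66+4.22)/2 × 0.25 = 1.11
  Sum = 110.6525 mg/L·hr

AUC = 111 mg/L·hr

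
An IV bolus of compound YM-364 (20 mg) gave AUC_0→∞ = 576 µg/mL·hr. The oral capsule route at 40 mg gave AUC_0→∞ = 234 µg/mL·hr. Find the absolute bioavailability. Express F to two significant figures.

F = 0.20

F = (AUC_ev / D_ev) / (AUC_iv / D_iv)
  = (234/40) / (576/20)
  = 5.85 / 28.8 = 0.2031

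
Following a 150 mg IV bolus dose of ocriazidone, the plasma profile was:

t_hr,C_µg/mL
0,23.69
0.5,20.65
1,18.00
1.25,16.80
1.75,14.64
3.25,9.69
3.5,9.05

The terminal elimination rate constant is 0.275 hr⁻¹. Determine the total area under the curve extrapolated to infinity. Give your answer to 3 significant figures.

AUC = 86.5 µg/mL·hr

Trapezoidal AUC_0→3.5:
  [0→0.5]: (23.69+20.65)/2 × 0.5 = 11.085
  [0.5→1]: (20.65+18.00)/2 × 0.5 = 9.6625
  [1→1.25]: (18.00+16.80)/2 × 0.25 = 4.35
  [1.25→1.75]: (16.80+14.64)/2 × 0.5 = 7.86
  [1.75→3.25]: (14.64+9.69)/2 × 1.5 = 18.2475
  [3.25→3.5]: (9.69+9.05)/2 × 0.25 = 2.3425
  Sum = 53.5475 µg/mL·hr
Extrapolated tail: C_last / k_e = 9.05 / 0.275 = 32.909
AUC_0→∞ = 53.5475 + 32.909 = 86.4565 µg/mL·hr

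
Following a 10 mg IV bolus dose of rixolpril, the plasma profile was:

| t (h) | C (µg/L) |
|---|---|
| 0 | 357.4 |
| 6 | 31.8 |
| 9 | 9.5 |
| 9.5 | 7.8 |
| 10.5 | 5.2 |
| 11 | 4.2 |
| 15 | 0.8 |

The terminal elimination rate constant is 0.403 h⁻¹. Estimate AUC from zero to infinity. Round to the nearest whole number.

AUC = 1255 µg/L·h

Trapezoidal AUC_0→15:
  [0→6]: (357.4+31.8)/2 × 6 = 1167.6
  [6→9]: (31.8+9.5)/2 × 3 = 61.95
  [9→9.5]: (9.5+7.8)/2 × 0.5 = 4.325
  [9.5→10.5]: (7.8+5.2)/2 × 1 = 6.5
  [10.5→11]: (5.2+4.2)/2 × 0.5 = 2.35
  [11→15]: (4.2+0.8)/2 × 4 = 10.0
  Sum = 1252.725 µg/L·h
Extrapolated tail: C_last / k_e = 0.8 / 0.403 = 1.985
AUC_0→∞ = 1252.725 + 1.985 = 1254.71 µg/L·h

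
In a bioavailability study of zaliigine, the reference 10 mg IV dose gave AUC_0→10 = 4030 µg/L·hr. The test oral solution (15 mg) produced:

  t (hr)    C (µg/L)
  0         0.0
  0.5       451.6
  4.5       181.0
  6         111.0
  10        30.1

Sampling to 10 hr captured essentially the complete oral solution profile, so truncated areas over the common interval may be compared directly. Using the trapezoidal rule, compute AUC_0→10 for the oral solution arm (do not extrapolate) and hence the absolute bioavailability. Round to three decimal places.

Trapezoidal AUC_0→10 (oral solution):
  [0→0.5]: (0.0+451.6)/2 × 0.5 = 112.9
  [0.5→4.5]: (451.6+181.0)/2 × 4 = 1265.2
  [4.5→6]: (181.0+111.0)/2 × 1.5 = 219.0
  [6→10]: (111.0+30.1)/2 × 4 = 282.2
  Sum = 1879.3 µg/L·hr
F = (AUC_ev/D_ev)/(AUC_iv/D_iv) = (1879.3/15)/(4030/10) = 125.287/403 = 0.3109

F = 0.311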